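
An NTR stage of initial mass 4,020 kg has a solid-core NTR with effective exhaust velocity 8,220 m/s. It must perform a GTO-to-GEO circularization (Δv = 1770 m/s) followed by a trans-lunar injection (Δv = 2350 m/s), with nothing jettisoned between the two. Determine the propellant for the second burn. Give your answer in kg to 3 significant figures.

After the first burn: m = 4020 × exp(−1770/8220.0) = 4020 × 0.80628 = 3,241.25 kg.
After the second burn: m = 3,241.25 × exp(−2350/8220.0) = 3,241.25 × 0.75135 = 2,435.31 kg.
Second-burn propellant = 3,241.25 − 2,435.31 = 805.94 kg.

propellant for the second burn ≈ 806 kg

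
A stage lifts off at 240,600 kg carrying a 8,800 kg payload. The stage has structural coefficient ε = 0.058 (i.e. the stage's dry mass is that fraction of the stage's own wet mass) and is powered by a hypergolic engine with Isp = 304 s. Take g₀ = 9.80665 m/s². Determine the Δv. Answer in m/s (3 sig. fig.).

Δv ≈ 7100 m/s

Stage wet mass = m₀ − payload = 240,600 − 8,800 = 231,800 kg.
Stage dry mass = ε × stage wet mass = 0.058 × 231,800 = 13,444.4 kg.
Burnout mass m_f = stage dry + payload = 13,444.4 + 8,800 = 22,244.4 kg.
v_e = Isp · g₀ = 304 × 9.80665 = 2981.2 m/s.
From the ideal rocket equation, Δv = v_e · ln(240,600/22,244.4) = 2981.2 × ln(10.82) = 2981.2 × 2.3810 ≈ 7098 m/s.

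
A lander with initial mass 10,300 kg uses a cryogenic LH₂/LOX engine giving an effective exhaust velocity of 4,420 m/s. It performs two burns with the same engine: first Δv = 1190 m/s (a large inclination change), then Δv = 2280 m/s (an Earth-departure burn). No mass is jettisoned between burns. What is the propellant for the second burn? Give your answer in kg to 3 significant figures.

After the first burn: m = 10300 × exp(−1190/4420.0) = 10300 × 0.76397 = 7,868.89 kg.
After the second burn: m = 7,868.89 × exp(−2280/4420.0) = 7,868.89 × 0.59700 = 4,697.73 kg.
Second-burn propellant = 7,868.89 − 4,697.73 = 3,171.16 kg.

propellant for the second burn ≈ 3170 kg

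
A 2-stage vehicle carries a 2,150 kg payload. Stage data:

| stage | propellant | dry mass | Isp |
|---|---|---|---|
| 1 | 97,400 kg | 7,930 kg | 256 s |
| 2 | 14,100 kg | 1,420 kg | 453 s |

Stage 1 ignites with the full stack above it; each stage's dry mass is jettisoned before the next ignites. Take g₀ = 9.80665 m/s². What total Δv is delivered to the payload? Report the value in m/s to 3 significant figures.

Ignition mass of stage 1 = 97,400+7,930 + 14,100+1,420 + 2,150 = 123,000 kg.
Stage 1: m₀ = 123,000 kg, m_f = 123,000 − 97,400 = 25,600 kg; Δv = 256×9.80665×ln(4.805) = 2510.5×1.5696 ≈ 3940 m/s.
Stage 2: m₀ = 17,670 kg, m_f = 17,670 − 14,100 = 3,570 kg; Δv = 453×9.80665×ln(4.95) = 4442.4×1.5993 ≈ 7105 m/s.
Total Δv = 3940 + 7105 = 11045 m/s.

Δv ≈ 11000 m/s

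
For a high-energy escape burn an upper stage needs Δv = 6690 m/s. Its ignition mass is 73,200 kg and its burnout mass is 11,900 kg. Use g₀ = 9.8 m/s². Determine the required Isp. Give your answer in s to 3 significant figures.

ln(m₀/m_f) = ln(73200/11900) = ln(6.151) = 1.8167.
From the ideal rocket equation, v_e = Δv / ln(m₀/m_f) = 6690 / 1.8167 = 3682.6 m/s.
Isp = v_e / g₀ = 3682.6 / 9.8 = 375.8 s.

Isp ≈ 376 s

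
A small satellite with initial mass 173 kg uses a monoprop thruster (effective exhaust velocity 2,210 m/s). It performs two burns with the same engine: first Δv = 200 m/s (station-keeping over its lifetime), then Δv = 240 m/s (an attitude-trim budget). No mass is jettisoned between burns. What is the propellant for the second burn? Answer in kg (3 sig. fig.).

propellant for the second burn ≈ 16.3 kg

After the first burn: m = 173 × exp(−200/2210.0) = 173 × 0.91348 = 158.032 kg.
After the second burn: m = 158.032 × exp(−240/2210.0) = 158.032 × 0.89709 = 141.769 kg.
Second-burn propellant = 158.032 − 141.769 = 16.263 kg.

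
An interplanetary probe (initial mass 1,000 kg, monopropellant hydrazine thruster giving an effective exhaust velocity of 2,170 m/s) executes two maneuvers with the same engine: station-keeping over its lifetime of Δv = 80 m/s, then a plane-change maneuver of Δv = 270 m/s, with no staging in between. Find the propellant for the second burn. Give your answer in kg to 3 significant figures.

After the first burn: m = 1000 × exp(−80/2170.0) = 1000 × 0.96380 = 963.8 kg.
After the second burn: m = 963.8 × exp(−270/2170.0) = 963.8 × 0.88301 = 851.045 kg.
Second-burn propellant = 963.8 − 851.045 = 112.755 kg.

propellant for the second burn ≈ 113 kg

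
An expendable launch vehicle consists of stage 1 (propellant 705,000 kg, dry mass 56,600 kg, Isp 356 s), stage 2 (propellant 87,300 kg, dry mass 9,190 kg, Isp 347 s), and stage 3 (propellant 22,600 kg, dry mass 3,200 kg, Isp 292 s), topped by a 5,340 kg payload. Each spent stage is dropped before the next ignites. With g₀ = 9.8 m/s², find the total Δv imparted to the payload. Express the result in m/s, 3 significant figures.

Ignition mass of stage 1 = 705,000+56,600 + 87,300+9,190 + 22,600+3,200 + 5,340 = 889,230 kg.
Stage 1: m₀ = 889,230 kg, m_f = 889,230 − 705,000 = 184,230 kg; Δv = 356×9.8×ln(4.827) = 3488.8×1.5742 ≈ 5492 m/s.
Stage 2: m₀ = 127,630 kg, m_f = 127,630 − 87,300 = 40,330 kg; Δv = 347×9.8×ln(3.165) = 3400.6×1.1520 ≈ 3918 m/s.
Stage 3: m₀ = 31,140 kg, m_f = 31,140 − 22,600 = 8,540 kg; Δv = 292×9.8×ln(3.646) = 2861.6×1.2937 ≈ 3702 m/s.
Total Δv = 5492 + 3918 + 3702 = 13112 m/s.

Δv ≈ 13100 m/s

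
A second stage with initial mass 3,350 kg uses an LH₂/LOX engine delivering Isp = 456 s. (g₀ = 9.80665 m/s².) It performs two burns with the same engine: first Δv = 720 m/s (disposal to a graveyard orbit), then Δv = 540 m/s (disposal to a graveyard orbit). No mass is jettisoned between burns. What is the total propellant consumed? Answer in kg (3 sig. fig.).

v_e = Isp · g₀ = 456 × 9.80665 = 4471.8 m/s.
After the first burn: m = 3350 × exp(−720/4471.8) = 3350 × 0.85129 = 2,851.82 kg.
After the second burn: m = 2,851.82 × exp(−540/4471.8) = 2,851.82 × 0.88625 = 2,527.43 kg.
Total propellant = m₀ − m_final = 3350 − 2,527.43 = 822.57 kg.

total propellant consumed ≈ 823 kg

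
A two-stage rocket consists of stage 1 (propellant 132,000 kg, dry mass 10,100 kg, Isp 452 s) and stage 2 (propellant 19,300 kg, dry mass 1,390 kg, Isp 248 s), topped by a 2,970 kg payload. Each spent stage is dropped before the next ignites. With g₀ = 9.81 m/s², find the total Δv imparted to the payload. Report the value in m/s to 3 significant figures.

Ignition mass of stage 1 = 132,000+10,100 + 19,300+1,390 + 2,970 = 165,760 kg.
Stage 1: m₀ = 165,760 kg, m_f = 165,760 − 132,000 = 33,760 kg; Δv = 452×9.81×ln(4.91) = 4434.1×1.5913 ≈ 7056 m/s.
Stage 2: m₀ = 23,660 kg, m_f = 23,660 − 19,300 = 4,360 kg; Δv = 248×9.81×ln(5.427) = 2432.9×1.6913 ≈ 4115 m/s.
Total Δv = 7056 + 4115 = 11171 m/s.

Δv ≈ 11200 m/s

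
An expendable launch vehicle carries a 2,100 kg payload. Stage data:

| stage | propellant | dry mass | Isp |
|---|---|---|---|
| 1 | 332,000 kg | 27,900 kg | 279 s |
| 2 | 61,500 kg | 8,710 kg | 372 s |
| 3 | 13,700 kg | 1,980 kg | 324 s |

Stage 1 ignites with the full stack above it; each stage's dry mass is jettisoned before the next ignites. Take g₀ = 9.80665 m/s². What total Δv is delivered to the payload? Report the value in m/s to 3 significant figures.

Ignition mass of stage 1 = 332,000+27,900 + 61,500+8,710 + 13,700+1,980 + 2,100 = 447,890 kg.
Stage 1: m₀ = 447,890 kg, m_f = 447,890 − 332,000 = 115,890 kg; Δv = 279×9.80665×ln(3.865) = 2736.1×1.3519 ≈ 3699 m/s.
Stage 2: m₀ = 87,990 kg, m_f = 87,990 − 61,500 = 26,490 kg; Δv = 372×9.80665×ln(3.322) = 3648.1×1.2005 ≈ 4379 m/s.
Stage 3: m₀ = 17,780 kg, m_f = 17,780 − 13,700 = 4,080 kg; Δv = 324×9.80665×ln(4.358) = 3177.4×1.4720 ≈ 4677 m/s.
Total Δv = 3699 + 4379 + 4677 = 12755 m/s.

Δv ≈ 12800 m/s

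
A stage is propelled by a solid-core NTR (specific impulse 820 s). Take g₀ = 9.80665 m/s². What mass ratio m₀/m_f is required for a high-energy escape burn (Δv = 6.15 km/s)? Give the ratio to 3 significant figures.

v_e = Isp · g₀ = 820 × 9.80665 = 8041.5 m/s.
m₀/m_f = exp(Δv / v_e) = exp(6150 / 8041.5) = exp(0.7648) = 2.1485.

mass ratio ≈ 2.15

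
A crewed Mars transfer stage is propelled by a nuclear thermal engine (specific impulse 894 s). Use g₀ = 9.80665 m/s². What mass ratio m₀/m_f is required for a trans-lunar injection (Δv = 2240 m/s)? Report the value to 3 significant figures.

mass ratio ≈ 1.29

v_e = Isp · g₀ = 894 × 9.80665 = 8767.1 m/s.
Using Δv = v_e ln(m₀/m_f): m₀/m_f = exp(Δv / v_e) = exp(2240 / 8767.1) = exp(0.2555) = 1.2911.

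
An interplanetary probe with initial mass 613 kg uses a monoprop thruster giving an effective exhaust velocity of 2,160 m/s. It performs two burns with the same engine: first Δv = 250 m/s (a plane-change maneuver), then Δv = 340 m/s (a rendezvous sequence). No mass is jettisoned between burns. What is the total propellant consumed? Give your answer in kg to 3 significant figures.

After the first burn: m = 613 × exp(−250/2160.0) = 613 × 0.89071 = 546.005 kg.
After the second burn: m = 546.005 × exp(−340/2160.0) = 546.005 × 0.85436 = 466.485 kg.
Total propellant = m₀ − m_final = 613 − 466.485 = 146.515 kg.

total propellant consumed ≈ 147 kg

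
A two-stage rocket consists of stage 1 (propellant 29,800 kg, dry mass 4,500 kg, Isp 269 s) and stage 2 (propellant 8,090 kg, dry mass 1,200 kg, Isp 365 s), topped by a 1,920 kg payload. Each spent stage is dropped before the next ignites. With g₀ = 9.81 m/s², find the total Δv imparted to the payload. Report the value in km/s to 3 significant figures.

Ignition mass of stage 1 = 29,800+4,500 + 8,090+1,200 + 1,920 = 45,510 kg.
Stage 1: m₀ = 45,510 kg, m_f = 45,510 − 29,800 = 15,710 kg; Δv = 269×9.81×ln(2.897) = 2638.9×1.0636 ≈ 2807 m/s.
Stage 2: m₀ = 11,210 kg, m_f = 11,210 − 8,090 = 3,120 kg; Δv = 365×9.81×ln(3.593) = 3580.7×1.2790 ≈ 4580 m/s.
Total Δv = 2807 + 4580 = 7387 m/s.

Δv ≈ 7.39 km/s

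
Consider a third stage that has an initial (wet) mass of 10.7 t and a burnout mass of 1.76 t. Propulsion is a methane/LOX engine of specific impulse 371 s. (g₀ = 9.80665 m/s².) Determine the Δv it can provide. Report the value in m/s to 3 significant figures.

v_e = Isp · g₀ = 371 × 9.80665 = 3638.3 m/s.
Δv = v_e · ln(m₀/m_f) = 3638.3 × ln(6.08) = 3638.3 × 1.8049 ≈ 6566.8 m/s.

Δv ≈ 6570 m/s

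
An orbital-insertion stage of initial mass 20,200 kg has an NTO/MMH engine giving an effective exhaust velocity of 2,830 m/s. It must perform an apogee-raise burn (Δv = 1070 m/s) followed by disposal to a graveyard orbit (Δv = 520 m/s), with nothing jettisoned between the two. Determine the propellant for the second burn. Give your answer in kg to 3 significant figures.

After the first burn: m = 20200 × exp(−1070/2830.0) = 20200 × 0.68517 = 13,840.4 kg.
After the second burn: m = 13,840.4 × exp(−520/2830.0) = 13,840.4 × 0.83215 = 11,517.3 kg.
Second-burn propellant = 13,840.4 − 11,517.3 = 2,323.1 kg.

propellant for the second burn ≈ 2320 kg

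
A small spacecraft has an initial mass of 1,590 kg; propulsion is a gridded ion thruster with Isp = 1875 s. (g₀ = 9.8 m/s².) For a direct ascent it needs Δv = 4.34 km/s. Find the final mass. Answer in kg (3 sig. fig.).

v_e = Isp · g₀ = 1875 × 9.8 = 18375.0 m/s.
m₀/m_f = exp(Δv / v_e) = exp(4340 / 18375.0) = exp(0.2362) = 1.2664.
m_f = m₀ / 1.2664 = 1,590 / 1.2664 = 1,255.53 kg.

final mass ≈ 1260 kg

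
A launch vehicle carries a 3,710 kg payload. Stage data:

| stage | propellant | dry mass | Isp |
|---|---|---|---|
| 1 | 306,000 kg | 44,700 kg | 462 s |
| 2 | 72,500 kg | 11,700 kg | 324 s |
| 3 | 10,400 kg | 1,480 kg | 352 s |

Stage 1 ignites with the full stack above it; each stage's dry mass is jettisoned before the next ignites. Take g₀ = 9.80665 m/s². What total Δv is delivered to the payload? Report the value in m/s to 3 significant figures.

Δv ≈ 13100 m/s

Ignition mass of stage 1 = 306,000+44,700 + 72,500+11,700 + 10,400+1,480 + 3,710 = 450,490 kg.
Stage 1: m₀ = 450,490 kg, m_f = 450,490 − 306,000 = 144,490 kg; Δv = 462×9.80665×ln(3.118) = 4530.7×1.1371 ≈ 5152 m/s.
Stage 2: m₀ = 99,790 kg, m_f = 99,790 − 72,500 = 27,290 kg; Δv = 324×9.80665×ln(3.657) = 3177.4×1.2965 ≈ 4120 m/s.
Stage 3: m₀ = 15,590 kg, m_f = 15,590 − 10,400 = 5,190 kg; Δv = 352×9.80665×ln(3.004) = 3451.9×1.0999 ≈ 3797 m/s.
Total Δv = 5152 + 4120 + 3797 = 13069 m/s.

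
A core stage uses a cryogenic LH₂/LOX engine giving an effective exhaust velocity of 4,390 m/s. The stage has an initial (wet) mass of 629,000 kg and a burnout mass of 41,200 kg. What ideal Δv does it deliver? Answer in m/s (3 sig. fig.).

From the ideal rocket equation, Δv = v_e · ln(m₀/m_f) = 4390.0 × ln(15.27) = 4390.0 × 2.7257 ≈ 11965.8 m/s.

Δv ≈ 12000 m/s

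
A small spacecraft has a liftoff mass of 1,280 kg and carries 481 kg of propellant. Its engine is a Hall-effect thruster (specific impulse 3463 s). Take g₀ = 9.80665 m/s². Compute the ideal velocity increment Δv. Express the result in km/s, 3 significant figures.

v_e = Isp · g₀ = 3463 × 9.80665 = 33960.4 m/s.
m_f = m₀ − m_prop = 1,280 − 481 = 799 kg.
Δv = v_e · ln(m₀/m_f) = 33960.4 × ln(1.602) = 33960.4 × 0.4713 ≈ 16004.0 m/s.

Δv ≈ 16.0 km/s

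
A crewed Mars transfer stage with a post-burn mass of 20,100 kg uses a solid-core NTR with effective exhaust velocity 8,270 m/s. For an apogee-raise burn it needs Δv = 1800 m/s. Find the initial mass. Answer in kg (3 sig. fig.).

initial mass ≈ 25000 kg

Using Δv = v_e ln(m₀/m_f): m₀/m_f = exp(Δv / v_e) = exp(1800 / 8270.0) = exp(0.2177) = 1.2432.
m₀ = m_f × 1.2432 = 20,100 × 1.2432 = 24,988.3 kg.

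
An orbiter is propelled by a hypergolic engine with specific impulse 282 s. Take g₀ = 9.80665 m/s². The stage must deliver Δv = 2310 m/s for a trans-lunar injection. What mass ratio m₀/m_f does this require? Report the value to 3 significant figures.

v_e = Isp · g₀ = 282 × 9.80665 = 2765.5 m/s.
m₀/m_f = exp(Δv / v_e) = exp(2310 / 2765.5) = exp(0.8353) = 2.3055.

mass ratio ≈ 2.31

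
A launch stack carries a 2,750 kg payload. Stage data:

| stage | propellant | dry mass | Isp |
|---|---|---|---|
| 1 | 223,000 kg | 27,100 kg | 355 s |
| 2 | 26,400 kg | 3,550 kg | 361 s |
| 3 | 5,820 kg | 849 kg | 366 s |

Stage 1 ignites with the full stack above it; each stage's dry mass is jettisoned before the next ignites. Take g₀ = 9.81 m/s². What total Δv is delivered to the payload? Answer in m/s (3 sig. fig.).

Δv ≈ 12500 m/s

Ignition mass of stage 1 = 223,000+27,100 + 26,400+3,550 + 5,820+849 + 2,750 = 289,469 kg.
Stage 1: m₀ = 289,469 kg, m_f = 289,469 − 223,000 = 66,469 kg; Δv = 355×9.81×ln(4.355) = 3482.6×1.4713 ≈ 5124 m/s.
Stage 2: m₀ = 39,369 kg, m_f = 39,369 − 26,400 = 12,969 kg; Δv = 361×9.81×ln(3.036) = 3541.4×1.1104 ≈ 3932 m/s.
Stage 3: m₀ = 9,419 kg, m_f = 9,419 − 5,820 = 3,599 kg; Δv = 366×9.81×ln(2.617) = 3590.5×0.9621 ≈ 3454 m/s.
Total Δv = 5124 + 3932 + 3454 = 12510 m/s.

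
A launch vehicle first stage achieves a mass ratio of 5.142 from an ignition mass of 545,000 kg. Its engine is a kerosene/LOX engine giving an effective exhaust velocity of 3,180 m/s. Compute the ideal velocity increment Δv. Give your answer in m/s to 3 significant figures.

Δv ≈ 5210 m/s

By the Tsiolkovsky rocket equation, Δv = v_e · ln(5.142) = 3180.0 × 1.6374 ≈ 5207.1 m/s.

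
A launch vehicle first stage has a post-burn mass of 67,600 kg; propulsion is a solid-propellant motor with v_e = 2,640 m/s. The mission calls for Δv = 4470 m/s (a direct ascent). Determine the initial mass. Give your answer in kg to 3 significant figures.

By the Tsiolkovsky rocket equation, m₀/m_f = exp(Δv / v_e) = exp(4470 / 2640.0) = exp(1.6932) = 5.4368.
m₀ = m_f × 5.4368 = 67,600 × 5.4368 = 367,528 kg.

initial mass ≈ 368000 kg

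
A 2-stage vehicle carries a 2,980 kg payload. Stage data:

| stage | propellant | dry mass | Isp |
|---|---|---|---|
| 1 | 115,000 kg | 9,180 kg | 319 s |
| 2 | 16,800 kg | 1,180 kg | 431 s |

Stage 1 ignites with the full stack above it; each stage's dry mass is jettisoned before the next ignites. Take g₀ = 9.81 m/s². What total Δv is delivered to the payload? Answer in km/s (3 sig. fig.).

Δv ≈ 11.8 km/s

Ignition mass of stage 1 = 115,000+9,180 + 16,800+1,180 + 2,980 = 145,140 kg.
Stage 1: m₀ = 145,140 kg, m_f = 145,140 − 115,000 = 30,140 kg; Δv = 319×9.81×ln(4.816) = 3129.4×1.5718 ≈ 4919 m/s.
Stage 2: m₀ = 20,960 kg, m_f = 20,960 − 16,800 = 4,160 kg; Δv = 431×9.81×ln(5.038) = 4228.1×1.6171 ≈ 6837 m/s.
Total Δv = 4919 + 6837 = 11756 m/s.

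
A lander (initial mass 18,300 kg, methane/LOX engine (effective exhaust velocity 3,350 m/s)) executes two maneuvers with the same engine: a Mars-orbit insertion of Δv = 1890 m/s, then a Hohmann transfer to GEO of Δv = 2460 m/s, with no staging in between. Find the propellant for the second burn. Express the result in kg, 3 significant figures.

After the first burn: m = 18300 × exp(−1890/3350.0) = 18300 × 0.56883 = 10,409.6 kg.
After the second burn: m = 10,409.6 × exp(−2460/3350.0) = 10,409.6 × 0.47983 = 4,994.84 kg.
Second-burn propellant = 10,409.6 − 4,994.84 = 5,414.76 kg.

propellant for the second burn ≈ 5410 kg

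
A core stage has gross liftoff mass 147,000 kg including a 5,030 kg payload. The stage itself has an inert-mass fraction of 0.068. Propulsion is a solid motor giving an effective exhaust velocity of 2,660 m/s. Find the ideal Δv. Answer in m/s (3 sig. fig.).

Stage wet mass = m₀ − payload = 147,000 − 5,030 = 141,970 kg.
Stage dry mass = ε × stage wet mass = 0.068 × 141,970 = 9,653.96 kg.
Burnout mass m_f = stage dry + payload = 9,653.96 + 5,030 = 14,683.96 kg.
Δv = v_e · ln(147,000/14,683.96) = 2660.0 × ln(10.01) = 2660.0 × 2.3037 ≈ 6128 m/s.

Δv ≈ 6130 m/s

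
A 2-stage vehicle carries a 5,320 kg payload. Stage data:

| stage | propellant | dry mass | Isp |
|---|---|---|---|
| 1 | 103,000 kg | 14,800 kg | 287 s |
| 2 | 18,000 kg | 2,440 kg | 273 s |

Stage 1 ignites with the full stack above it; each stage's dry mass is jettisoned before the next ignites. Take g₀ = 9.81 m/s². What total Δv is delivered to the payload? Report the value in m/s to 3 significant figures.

Δv ≈ 6770 m/s

Ignition mass of stage 1 = 103,000+14,800 + 18,000+2,440 + 5,320 = 143,560 kg.
Stage 1: m₀ = 143,560 kg, m_f = 143,560 − 103,000 = 40,560 kg; Δv = 287×9.81×ln(3.539) = 2815.5×1.2640 ≈ 3559 m/s.
Stage 2: m₀ = 25,760 kg, m_f = 25,760 − 18,000 = 7,760 kg; Δv = 273×9.81×ln(3.32) = 2678.1×1.1998 ≈ 3213 m/s.
Total Δv = 3559 + 3213 = 6772 m/s.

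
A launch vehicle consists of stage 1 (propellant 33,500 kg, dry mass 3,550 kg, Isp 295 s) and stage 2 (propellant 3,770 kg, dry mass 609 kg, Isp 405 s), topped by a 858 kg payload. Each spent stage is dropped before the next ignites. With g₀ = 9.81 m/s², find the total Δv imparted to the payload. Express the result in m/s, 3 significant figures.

Δv ≈ 9600 m/s

Ignition mass of stage 1 = 33,500+3,550 + 3,770+609 + 858 = 42,287 kg.
Stage 1: m₀ = 42,287 kg, m_f = 42,287 − 33,500 = 8,787 kg; Δv = 295×9.81×ln(4.812) = 2894.0×1.5712 ≈ 4547 m/s.
Stage 2: m₀ = 5,237 kg, m_f = 5,237 − 3,770 = 1,467 kg; Δv = 405×9.81×ln(3.57) = 3973.1×1.2725 ≈ 5056 m/s.
Total Δv = 4547 + 5056 = 9603 m/s.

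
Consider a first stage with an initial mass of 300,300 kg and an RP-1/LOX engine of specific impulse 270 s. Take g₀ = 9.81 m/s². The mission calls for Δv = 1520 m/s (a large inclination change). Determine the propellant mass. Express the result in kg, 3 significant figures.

propellant mass ≈ 131000 kg

v_e = Isp · g₀ = 270 × 9.81 = 2648.7 m/s.
m₀/m_f = exp(Δv / v_e) = exp(1520 / 2648.7) = exp(0.5739) = 1.7751.
m_f = 300,300 / 1.7751 = 169,174 kg, so propellant = m₀ − m_f = 300,300 − 169,174 = 131,126 kg.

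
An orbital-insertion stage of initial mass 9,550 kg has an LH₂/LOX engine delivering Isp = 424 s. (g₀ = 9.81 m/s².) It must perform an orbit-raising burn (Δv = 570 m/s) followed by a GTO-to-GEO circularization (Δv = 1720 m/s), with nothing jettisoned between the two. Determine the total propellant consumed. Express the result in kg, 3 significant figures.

total propellant consumed ≈ 4040 kg

v_e = Isp · g₀ = 424 × 9.81 = 4159.4 m/s.
After the first burn: m = 9550 × exp(−570/4159.4) = 9550 × 0.87194 = 8,327.03 kg.
After the second burn: m = 8,327.03 × exp(−1720/4159.4) = 8,327.03 × 0.66132 = 5,506.83 kg.
Total propellant = m₀ − m_final = 9550 − 5,506.83 = 4,043.17 kg.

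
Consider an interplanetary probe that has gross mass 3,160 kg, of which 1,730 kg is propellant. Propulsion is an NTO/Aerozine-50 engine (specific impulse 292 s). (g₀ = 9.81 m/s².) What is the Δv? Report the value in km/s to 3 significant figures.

v_e = Isp · g₀ = 292 × 9.81 = 2864.5 m/s.
m_f = m₀ − m_prop = 3,160 − 1,730 = 1,430 kg.
Δv = v_e · ln(m₀/m_f) = 2864.5 × ln(2.21) = 2864.5 × 0.7929 ≈ 2271.3 m/s.

Δv ≈ 2.27 km/s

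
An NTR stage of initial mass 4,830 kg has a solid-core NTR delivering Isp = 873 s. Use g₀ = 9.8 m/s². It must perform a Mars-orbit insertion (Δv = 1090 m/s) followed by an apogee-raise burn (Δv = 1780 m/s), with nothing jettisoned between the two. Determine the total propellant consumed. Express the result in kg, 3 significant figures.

v_e = Isp · g₀ = 873 × 9.8 = 8555.4 m/s.
After the first burn: m = 4830 × exp(−1090/8555.4) = 4830 × 0.88038 = 4,252.24 kg.
After the second burn: m = 4,252.24 × exp(−1780/8555.4) = 4,252.24 × 0.81216 = 3,453.5 kg.
Total propellant = m₀ − m_final = 4830 − 3,453.5 = 1,376.5 kg.

total propellant consumed ≈ 1380 kg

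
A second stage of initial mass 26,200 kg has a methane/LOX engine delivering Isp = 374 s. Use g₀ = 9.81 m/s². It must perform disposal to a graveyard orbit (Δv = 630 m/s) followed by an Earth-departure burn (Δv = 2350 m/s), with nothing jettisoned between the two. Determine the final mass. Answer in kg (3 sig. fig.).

v_e = Isp · g₀ = 374 × 9.81 = 3668.9 m/s.
After the first burn: m = 26200 × exp(−630/3668.9) = 26200 × 0.84222 = 22,066.2 kg.
After the second burn: m = 22,066.2 × exp(−2350/3668.9) = 22,066.2 × 0.52702 = 11,629.3 kg.

final mass ≈ 11600 kg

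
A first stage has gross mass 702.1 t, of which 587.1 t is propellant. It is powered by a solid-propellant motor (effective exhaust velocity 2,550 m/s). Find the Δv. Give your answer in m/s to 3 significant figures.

Δv ≈ 4610 m/s

m_f = m₀ − m_prop = 702.1 − 587.1 = 115 t.
Rocket equation: Δv = v_e · ln(m₀/m_f) = 2550.0 × ln(6.105) = 2550.0 × 1.8091 ≈ 4613.3 m/s.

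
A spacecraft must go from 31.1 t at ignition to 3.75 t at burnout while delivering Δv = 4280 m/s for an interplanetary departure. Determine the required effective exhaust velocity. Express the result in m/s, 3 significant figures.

ln(m₀/m_f) = ln(31100/3750) = ln(8.293) = 2.1155.
v_e = Δv / ln(m₀/m_f) = 4280 / 2.1155 = 2023.2 m/s.

v_e ≈ 2020 m/s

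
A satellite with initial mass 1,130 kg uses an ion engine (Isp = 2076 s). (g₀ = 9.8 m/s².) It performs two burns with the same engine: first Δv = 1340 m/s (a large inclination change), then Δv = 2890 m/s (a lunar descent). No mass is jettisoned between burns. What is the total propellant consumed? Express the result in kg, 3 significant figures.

total propellant consumed ≈ 212 kg

v_e = Isp · g₀ = 2076 × 9.8 = 20344.8 m/s.
After the first burn: m = 1130 × exp(−1340/20344.8) = 1130 × 0.93626 = 1,057.97 kg.
After the second burn: m = 1,057.97 × exp(−2890/20344.8) = 1,057.97 × 0.86758 = 917.874 kg.
Total propellant = m₀ − m_final = 1130 − 917.874 = 212.126 kg.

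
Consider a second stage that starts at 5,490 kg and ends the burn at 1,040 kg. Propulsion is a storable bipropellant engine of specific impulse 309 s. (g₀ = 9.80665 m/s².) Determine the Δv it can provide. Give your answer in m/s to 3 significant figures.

Δv ≈ 5040 m/s

v_e = Isp · g₀ = 309 × 9.80665 = 3030.3 m/s.
Δv = v_e · ln(m₀/m_f) = 3030.3 × ln(5.279) = 3030.3 × 1.6637 ≈ 5041.5 m/s.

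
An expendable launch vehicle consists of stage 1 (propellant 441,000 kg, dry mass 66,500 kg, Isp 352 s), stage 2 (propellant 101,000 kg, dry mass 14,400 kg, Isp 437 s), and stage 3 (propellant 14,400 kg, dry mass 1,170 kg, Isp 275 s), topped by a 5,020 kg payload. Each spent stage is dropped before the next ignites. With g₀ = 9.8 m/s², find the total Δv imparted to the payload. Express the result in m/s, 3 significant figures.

Δv ≈ 13000 m/s

Ignition mass of stage 1 = 441,000+66,500 + 101,000+14,400 + 14,400+1,170 + 5,020 = 643,490 kg.
Stage 1: m₀ = 643,490 kg, m_f = 643,490 − 441,000 = 202,490 kg; Δv = 352×9.8×ln(3.178) = 3449.6×1.1562 ≈ 3988 m/s.
Stage 2: m₀ = 135,990 kg, m_f = 135,990 − 101,000 = 34,990 kg; Δv = 437×9.8×ln(3.887) = 4282.6×1.3575 ≈ 5814 m/s.
Stage 3: m₀ = 20,590 kg, m_f = 20,590 − 14,400 = 6,190 kg; Δv = 275×9.8×ln(3.326) = 2695.0×1.2019 ≈ 3239 m/s.
Total Δv = 3988 + 5814 + 3239 = 13041 m/s.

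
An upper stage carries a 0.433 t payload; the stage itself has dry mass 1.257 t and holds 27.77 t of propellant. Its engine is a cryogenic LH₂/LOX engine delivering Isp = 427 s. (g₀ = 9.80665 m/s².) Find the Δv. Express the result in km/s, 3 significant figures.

v_e = Isp · g₀ = 427 × 9.80665 = 4187.4 m/s.
m₀ = payload + dry + propellant = 0.433 + 1.257 + 27.77 = 29.46 t.
m_f = payload + dry = 0.433 + 1.257 = 1.69 t.
Δv = v_e · ln(m₀/m_f) = 4187.4 × ln(17.43) = 4187.4 × 2.8583 ≈ 11969.0 m/s.

Δv ≈ 12.0 km/s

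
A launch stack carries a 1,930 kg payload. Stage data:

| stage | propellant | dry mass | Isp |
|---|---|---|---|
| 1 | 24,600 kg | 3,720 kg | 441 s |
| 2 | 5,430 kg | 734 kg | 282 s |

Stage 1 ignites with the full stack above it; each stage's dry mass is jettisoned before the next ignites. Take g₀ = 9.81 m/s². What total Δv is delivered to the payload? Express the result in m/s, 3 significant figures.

Ignition mass of stage 1 = 24,600+3,720 + 5,430+734 + 1,930 = 36,414 kg.
Stage 1: m₀ = 36,414 kg, m_f = 36,414 − 24,600 = 11,814 kg; Δv = 441×9.81×ln(3.082) = 4326.2×1.1257 ≈ 4870 m/s.
Stage 2: m₀ = 8,094 kg, m_f = 8,094 − 5,430 = 2,664 kg; Δv = 282×9.81×ln(3.038) = 2766.4×1.1113 ≈ 3074 m/s.
Total Δv = 4870 + 3074 = 7944 m/s.

Δv ≈ 7940 m/s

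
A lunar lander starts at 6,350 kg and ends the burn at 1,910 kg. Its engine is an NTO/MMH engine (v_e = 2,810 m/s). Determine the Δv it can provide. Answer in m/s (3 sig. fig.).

Δv = v_e · ln(m₀/m_f) = 2810.0 × ln(3.325) = 2810.0 × 1.2014 ≈ 3375.8 m/s.

Δv ≈ 3380 m/s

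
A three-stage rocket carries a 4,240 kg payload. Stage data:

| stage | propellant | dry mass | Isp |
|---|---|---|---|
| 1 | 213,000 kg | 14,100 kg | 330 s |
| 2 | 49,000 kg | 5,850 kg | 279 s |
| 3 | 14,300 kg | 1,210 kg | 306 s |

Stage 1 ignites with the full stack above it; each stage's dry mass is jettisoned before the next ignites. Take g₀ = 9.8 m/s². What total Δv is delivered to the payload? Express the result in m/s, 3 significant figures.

Δv ≈ 10700 m/s

Ignition mass of stage 1 = 213,000+14,100 + 49,000+5,850 + 14,300+1,210 + 4,240 = 301,700 kg.
Stage 1: m₀ = 301,700 kg, m_f = 301,700 − 213,000 = 88,700 kg; Δv = 330×9.8×ln(3.401) = 3234.0×1.2242 ≈ 3959 m/s.
Stage 2: m₀ = 74,600 kg, m_f = 74,600 − 49,000 = 25,600 kg; Δv = 279×9.8×ln(2.914) = 2734.2×1.0695 ≈ 2924 m/s.
Stage 3: m₀ = 19,750 kg, m_f = 19,750 − 14,300 = 5,450 kg; Δv = 306×9.8×ln(3.624) = 2998.8×1.2875 ≈ 3861 m/s.
Total Δv = 3959 + 2924 + 3861 = 10744 m/s.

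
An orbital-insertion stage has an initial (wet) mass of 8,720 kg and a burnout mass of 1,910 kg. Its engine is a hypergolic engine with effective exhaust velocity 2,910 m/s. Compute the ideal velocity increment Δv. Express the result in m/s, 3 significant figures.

Δv ≈ 4420 m/s

Rocket equation: Δv = v_e · ln(m₀/m_f) = 2910.0 × ln(4.565) = 2910.0 × 1.5185 ≈ 4418.9 m/s.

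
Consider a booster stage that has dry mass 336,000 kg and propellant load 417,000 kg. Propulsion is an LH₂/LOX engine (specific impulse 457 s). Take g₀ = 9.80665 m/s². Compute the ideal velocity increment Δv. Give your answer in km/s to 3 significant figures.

v_e = Isp · g₀ = 457 × 9.80665 = 4481.6 m/s.
m₀ = m_dry + m_prop = 336,000 + 417,000 = 753,000 kg.
Using Δv = v_e ln(m₀/m_f): Δv = v_e · ln(m₀/m_f) = 4481.6 × ln(2.241) = 4481.6 × 0.8070 ≈ 3616.5 m/s.

Δv ≈ 3.62 km/s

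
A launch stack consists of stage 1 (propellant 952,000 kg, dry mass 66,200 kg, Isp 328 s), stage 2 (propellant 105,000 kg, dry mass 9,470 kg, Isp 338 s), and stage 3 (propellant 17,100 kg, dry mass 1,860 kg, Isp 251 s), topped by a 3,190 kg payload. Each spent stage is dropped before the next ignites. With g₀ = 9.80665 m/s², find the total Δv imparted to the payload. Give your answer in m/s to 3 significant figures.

Δv ≈ 14100 m/s

Ignition mass of stage 1 = 952,000+66,200 + 105,000+9,470 + 17,100+1,860 + 3,190 = 1,154,820 kg.
Stage 1: m₀ = 1,154,820 kg, m_f = 1,154,820 − 952,000 = 202,820 kg; Δv = 328×9.80665×ln(5.694) = 3216.6×1.7394 ≈ 5595 m/s.
Stage 2: m₀ = 136,620 kg, m_f = 136,620 − 105,000 = 31,620 kg; Δv = 338×9.80665×ln(4.321) = 3314.6×1.4634 ≈ 4851 m/s.
Stage 3: m₀ = 22,150 kg, m_f = 22,150 − 17,100 = 5,050 kg; Δv = 251×9.80665×ln(4.386) = 2461.5×1.4784 ≈ 3639 m/s.
Total Δv = 5595 + 4851 + 3639 = 14085 m/s.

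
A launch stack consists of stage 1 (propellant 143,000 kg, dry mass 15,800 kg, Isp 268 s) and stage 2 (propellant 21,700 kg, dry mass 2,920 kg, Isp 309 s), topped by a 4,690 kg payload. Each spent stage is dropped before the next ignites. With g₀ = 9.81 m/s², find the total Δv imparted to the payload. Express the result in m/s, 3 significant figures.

Δv ≈ 7840 m/s

Ignition mass of stage 1 = 143,000+15,800 + 21,700+2,920 + 4,690 = 188,110 kg.
Stage 1: m₀ = 188,110 kg, m_f = 188,110 − 143,000 = 45,110 kg; Δv = 268×9.81×ln(4.17) = 2629.1×1.4279 ≈ 3754 m/s.
Stage 2: m₀ = 29,310 kg, m_f = 29,310 − 21,700 = 7,610 kg; Δv = 309×9.81×ln(3.852) = 3031.3×1.3485 ≈ 4088 m/s.
Total Δv = 3754 + 4088 = 7842 m/s.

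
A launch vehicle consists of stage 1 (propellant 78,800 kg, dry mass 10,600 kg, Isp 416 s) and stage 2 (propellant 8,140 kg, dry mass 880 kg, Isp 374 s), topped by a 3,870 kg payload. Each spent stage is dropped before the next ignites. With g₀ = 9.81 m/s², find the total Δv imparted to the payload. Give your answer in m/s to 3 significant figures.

Δv ≈ 9670 m/s

Ignition mass of stage 1 = 78,800+10,600 + 8,140+880 + 3,870 = 102,290 kg.
Stage 1: m₀ = 102,290 kg, m_f = 102,290 − 78,800 = 23,490 kg; Δv = 416×9.81×ln(4.355) = 4081.0×1.4712 ≈ 6004 m/s.
Stage 2: m₀ = 12,890 kg, m_f = 12,890 − 8,140 = 4,750 kg; Δv = 374×9.81×ln(2.714) = 3668.9×0.9983 ≈ 3663 m/s.
Total Δv = 6004 + 3663 = 9667 m/s.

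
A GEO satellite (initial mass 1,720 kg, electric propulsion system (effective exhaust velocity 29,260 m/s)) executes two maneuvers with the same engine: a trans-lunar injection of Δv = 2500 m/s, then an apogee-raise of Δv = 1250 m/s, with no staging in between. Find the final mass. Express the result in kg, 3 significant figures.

final mass ≈ 1510 kg

After the first burn: m = 1720 × exp(−2500/29260.0) = 1720 × 0.91811 = 1,579.15 kg.
After the second burn: m = 1,579.15 × exp(−1250/29260.0) = 1,579.15 × 0.95818 = 1,513.11 kg.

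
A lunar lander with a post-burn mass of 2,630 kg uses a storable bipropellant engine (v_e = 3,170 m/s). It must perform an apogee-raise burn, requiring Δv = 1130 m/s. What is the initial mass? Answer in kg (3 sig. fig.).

Rocket equation: m₀/m_f = exp(Δv / v_e) = exp(1130 / 3170.0) = exp(0.3565) = 1.4283.
m₀ = m_f × 1.4283 = 2,630 × 1.4283 = 3,756.43 kg.

initial mass ≈ 3760 kg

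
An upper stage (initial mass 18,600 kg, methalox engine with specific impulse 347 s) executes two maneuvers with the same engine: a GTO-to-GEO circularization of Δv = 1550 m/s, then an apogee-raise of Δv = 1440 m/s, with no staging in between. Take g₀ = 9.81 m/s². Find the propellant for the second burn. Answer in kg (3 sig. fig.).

propellant for the second burn ≈ 4070 kg

v_e = Isp · g₀ = 347 × 9.81 = 3404.1 m/s.
After the first burn: m = 18600 × exp(−1550/3404.1) = 18600 × 0.63423 = 11,796.7 kg.
After the second burn: m = 11,796.7 × exp(−1440/3404.1) = 11,796.7 × 0.65506 = 7,727.55 kg.
Second-burn propellant = 11,796.7 − 7,727.55 = 4,069.15 kg.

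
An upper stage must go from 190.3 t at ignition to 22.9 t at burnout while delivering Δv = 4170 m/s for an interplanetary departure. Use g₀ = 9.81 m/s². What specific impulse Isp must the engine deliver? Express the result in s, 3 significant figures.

Isp ≈ 201 s

ln(m₀/m_f) = ln(190300/22900) = ln(8.31) = 2.1175.
v_e = Δv / ln(m₀/m_f) = 4170 / 2.1175 = 1969.3 m/s.
Isp = v_e / g₀ = 1969.3 / 9.81 = 200.7 s.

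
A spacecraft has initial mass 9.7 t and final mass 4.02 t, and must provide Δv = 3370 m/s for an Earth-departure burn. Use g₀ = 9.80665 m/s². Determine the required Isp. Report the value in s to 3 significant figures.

Isp ≈ 390 s

ln(m₀/m_f) = ln(9700/4020) = ln(2.413) = 0.8808.
Using Δv = v_e ln(m₀/m_f): v_e = Δv / ln(m₀/m_f) = 3370 / 0.8808 = 3825.9 m/s.
Isp = v_e / g₀ = 3825.9 / 9.80665 = 390.1 s.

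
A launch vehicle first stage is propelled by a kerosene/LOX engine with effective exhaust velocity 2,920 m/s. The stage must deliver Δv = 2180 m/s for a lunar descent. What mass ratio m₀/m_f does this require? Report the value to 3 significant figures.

Using Δv = v_e ln(m₀/m_f): m₀/m_f = exp(Δv / v_e) = exp(2180 / 2920.0) = exp(0.7466) = 2.1098.

mass ratio ≈ 2.11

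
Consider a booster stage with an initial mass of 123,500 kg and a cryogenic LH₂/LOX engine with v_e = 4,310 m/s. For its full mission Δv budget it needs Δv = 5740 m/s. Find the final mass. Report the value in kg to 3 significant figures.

m₀/m_f = exp(Δv / v_e) = exp(5740 / 4310.0) = exp(1.3318) = 3.7878.
m_f = m₀ / 3.7878 = 123,500 / 3.7878 = 32,604.7 kg.

final mass ≈ 32600 kg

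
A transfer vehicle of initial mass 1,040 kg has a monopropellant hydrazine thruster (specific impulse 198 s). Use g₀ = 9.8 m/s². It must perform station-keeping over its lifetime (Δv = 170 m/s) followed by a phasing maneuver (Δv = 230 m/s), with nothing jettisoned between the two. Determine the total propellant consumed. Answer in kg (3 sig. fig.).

total propellant consumed ≈ 194 kg

v_e = Isp · g₀ = 198 × 9.8 = 1940.4 m/s.
After the first burn: m = 1040 × exp(−170/1940.4) = 1040 × 0.91612 = 952.765 kg.
After the second burn: m = 952.765 × exp(−230/1940.4) = 952.765 × 0.88822 = 846.265 kg.
Total propellant = m₀ − m_final = 1040 − 846.265 = 193.735 kg.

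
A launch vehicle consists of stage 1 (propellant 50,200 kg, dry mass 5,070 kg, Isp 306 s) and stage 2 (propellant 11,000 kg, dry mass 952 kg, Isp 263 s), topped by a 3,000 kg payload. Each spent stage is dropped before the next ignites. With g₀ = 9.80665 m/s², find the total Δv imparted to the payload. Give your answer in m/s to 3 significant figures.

Δv ≈ 7200 m/s

Ignition mass of stage 1 = 50,200+5,070 + 11,000+952 + 3,000 = 70,222 kg.
Stage 1: m₀ = 70,222 kg, m_f = 70,222 − 50,200 = 20,022 kg; Δv = 306×9.80665×ln(3.507) = 3000.8×1.2548 ≈ 3766 m/s.
Stage 2: m₀ = 14,952 kg, m_f = 14,952 − 11,000 = 3,952 kg; Δv = 263×9.80665×ln(3.783) = 2579.1×1.3306 ≈ 3432 m/s.
Total Δv = 3766 + 3432 = 7198 m/s.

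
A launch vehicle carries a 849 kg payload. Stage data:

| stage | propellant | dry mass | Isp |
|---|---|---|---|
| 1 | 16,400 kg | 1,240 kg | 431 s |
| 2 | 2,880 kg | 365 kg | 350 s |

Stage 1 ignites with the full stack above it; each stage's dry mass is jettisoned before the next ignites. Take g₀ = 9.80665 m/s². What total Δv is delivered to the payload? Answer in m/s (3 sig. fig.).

Δv ≈ 10100 m/s

Ignition mass of stage 1 = 16,400+1,240 + 2,880+365 + 849 = 21,734 kg.
Stage 1: m₀ = 21,734 kg, m_f = 21,734 − 16,400 = 5,334 kg; Δv = 431×9.80665×ln(4.075) = 4226.7×1.4048 ≈ 5938 m/s.
Stage 2: m₀ = 4,094 kg, m_f = 4,094 − 2,880 = 1,214 kg; Δv = 350×9.80665×ln(3.372) = 3432.3×1.2156 ≈ 4172 m/s.
Total Δv = 5938 + 4172 = 10110 m/s.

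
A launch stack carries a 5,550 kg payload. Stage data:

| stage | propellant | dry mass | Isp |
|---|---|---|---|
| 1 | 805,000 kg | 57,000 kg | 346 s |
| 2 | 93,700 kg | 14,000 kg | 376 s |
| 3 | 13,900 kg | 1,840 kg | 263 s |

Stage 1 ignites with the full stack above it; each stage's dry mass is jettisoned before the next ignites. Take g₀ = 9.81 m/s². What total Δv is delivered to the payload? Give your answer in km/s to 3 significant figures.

Ignition mass of stage 1 = 805,000+57,000 + 93,700+14,000 + 13,900+1,840 + 5,550 = 990,990 kg.
Stage 1: m₀ = 990,990 kg, m_f = 990,990 − 805,000 = 185,990 kg; Δv = 346×9.81×ln(5.328) = 3394.3×1.6730 ≈ 5679 m/s.
Stage 2: m₀ = 128,990 kg, m_f = 128,990 − 93,700 = 35,290 kg; Δv = 376×9.81×ln(3.655) = 3688.6×1.2961 ≈ 4781 m/s.
Stage 3: m₀ = 21,290 kg, m_f = 21,290 − 13,900 = 7,390 kg; Δv = 263×9.81×ln(2.881) = 2580.0×1.0581 ≈ 2730 m/s.
Total Δv = 5679 + 4781 + 2730 = 13190 m/s.

Δv ≈ 13.2 km/s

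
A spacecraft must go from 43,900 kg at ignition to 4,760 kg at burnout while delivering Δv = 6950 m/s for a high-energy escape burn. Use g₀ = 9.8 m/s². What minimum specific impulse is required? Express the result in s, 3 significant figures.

ln(m₀/m_f) = ln(43900/4760) = ln(9.223) = 2.2217.
v_e = Δv / ln(m₀/m_f) = 6950 / 2.2217 = 3128.3 m/s.
Isp = v_e / g₀ = 3128.3 / 9.8 = 319.2 s.

Isp ≈ 319 s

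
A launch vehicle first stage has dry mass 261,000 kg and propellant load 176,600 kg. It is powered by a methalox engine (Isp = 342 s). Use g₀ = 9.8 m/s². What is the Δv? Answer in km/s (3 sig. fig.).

Δv ≈ 1.73 km/s

v_e = Isp · g₀ = 342 × 9.8 = 3351.6 m/s.
m₀ = m_dry + m_prop = 261,000 + 176,600 = 437,600 kg.
Δv = v_e · ln(m₀/m_f) = 3351.6 × ln(1.677) = 3351.6 × 0.5168 ≈ 1732.1 m/s.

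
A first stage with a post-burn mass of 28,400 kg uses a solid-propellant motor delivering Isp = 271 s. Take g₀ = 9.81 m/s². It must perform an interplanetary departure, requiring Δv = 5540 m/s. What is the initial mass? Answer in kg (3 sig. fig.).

v_e = Isp · g₀ = 271 × 9.81 = 2658.5 m/s.
By the Tsiolkovsky rocket equation, m₀/m_f = exp(Δv / v_e) = exp(5540 / 2658.5) = exp(2.0839) = 8.0355.
m₀ = m_f × 8.0355 = 28,400 × 8.0355 = 228,208 kg.

initial mass ≈ 228000 kg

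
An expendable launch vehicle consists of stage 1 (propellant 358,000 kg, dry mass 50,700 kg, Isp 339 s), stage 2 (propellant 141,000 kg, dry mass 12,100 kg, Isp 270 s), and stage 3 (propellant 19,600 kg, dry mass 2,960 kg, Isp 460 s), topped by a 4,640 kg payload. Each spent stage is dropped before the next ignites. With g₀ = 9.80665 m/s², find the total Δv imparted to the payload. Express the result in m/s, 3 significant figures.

Ignition mass of stage 1 = 358,000+50,700 + 141,000+12,100 + 19,600+2,960 + 4,640 = 589,000 kg.
Stage 1: m₀ = 589,000 kg, m_f = 589,000 − 358,000 = 231,000 kg; Δv = 339×9.80665×ln(2.55) = 3324.5×0.9360 ≈ 3112 m/s.
Stage 2: m₀ = 180,300 kg, m_f = 180,300 − 141,000 = 39,300 kg; Δv = 270×9.80665×ln(4.588) = 2647.8×1.5234 ≈ 4034 m/s.
Stage 3: m₀ = 27,200 kg, m_f = 27,200 − 19,600 = 7,600 kg; Δv = 460×9.80665×ln(3.579) = 4511.1×1.2751 ≈ 5752 m/s.
Total Δv = 3112 + 4034 + 5752 = 12898 m/s.

Δv ≈ 12900 m/s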